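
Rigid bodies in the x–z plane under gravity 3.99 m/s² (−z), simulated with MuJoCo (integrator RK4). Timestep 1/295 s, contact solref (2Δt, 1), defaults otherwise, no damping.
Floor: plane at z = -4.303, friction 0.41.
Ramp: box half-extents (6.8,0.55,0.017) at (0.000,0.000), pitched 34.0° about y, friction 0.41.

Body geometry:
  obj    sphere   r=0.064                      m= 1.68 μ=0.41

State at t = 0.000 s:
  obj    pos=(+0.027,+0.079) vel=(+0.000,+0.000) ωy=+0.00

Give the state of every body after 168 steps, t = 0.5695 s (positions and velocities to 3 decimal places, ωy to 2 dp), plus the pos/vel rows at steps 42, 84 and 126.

State at t = 0.5695 s:
  obj    pos=(+0.242,-0.065) vel=(+0.752,-0.508) ωy=+14.18

Key-timestep trajectory:
   step    t(s)  obj.x    obj.z    obj.vx   obj.vz 
     42  0.1424   +0.041  +0.070  +0.188  -0.127
     84  0.2847   +0.081  +0.043  +0.376  -0.254
    126  0.4271   +0.148  -0.002  +0.564  -0.381


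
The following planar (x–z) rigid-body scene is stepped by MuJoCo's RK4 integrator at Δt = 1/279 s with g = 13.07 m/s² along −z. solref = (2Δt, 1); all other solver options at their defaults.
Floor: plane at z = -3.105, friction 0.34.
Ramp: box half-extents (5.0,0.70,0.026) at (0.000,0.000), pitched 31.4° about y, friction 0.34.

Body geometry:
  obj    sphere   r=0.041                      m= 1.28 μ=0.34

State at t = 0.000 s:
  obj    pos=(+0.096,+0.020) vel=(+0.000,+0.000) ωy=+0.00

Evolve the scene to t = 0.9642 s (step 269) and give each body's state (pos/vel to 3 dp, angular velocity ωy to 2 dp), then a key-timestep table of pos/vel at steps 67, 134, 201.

State at t = 0.9642 s:
  obj    pos=(+2.026,-1.158) vel=(+4.003,-2.443) ωy=+114.37

Key-timestep trajectory:
   step    t(s)  obj.x    obj.z    obj.vx   obj.vz 
     67  0.2401   +0.216  -0.053  +0.997  -0.609
    134  0.4803   +0.575  -0.272  +1.994  -1.217
    201  0.7204   +1.173  -0.638  +2.991  -1.826


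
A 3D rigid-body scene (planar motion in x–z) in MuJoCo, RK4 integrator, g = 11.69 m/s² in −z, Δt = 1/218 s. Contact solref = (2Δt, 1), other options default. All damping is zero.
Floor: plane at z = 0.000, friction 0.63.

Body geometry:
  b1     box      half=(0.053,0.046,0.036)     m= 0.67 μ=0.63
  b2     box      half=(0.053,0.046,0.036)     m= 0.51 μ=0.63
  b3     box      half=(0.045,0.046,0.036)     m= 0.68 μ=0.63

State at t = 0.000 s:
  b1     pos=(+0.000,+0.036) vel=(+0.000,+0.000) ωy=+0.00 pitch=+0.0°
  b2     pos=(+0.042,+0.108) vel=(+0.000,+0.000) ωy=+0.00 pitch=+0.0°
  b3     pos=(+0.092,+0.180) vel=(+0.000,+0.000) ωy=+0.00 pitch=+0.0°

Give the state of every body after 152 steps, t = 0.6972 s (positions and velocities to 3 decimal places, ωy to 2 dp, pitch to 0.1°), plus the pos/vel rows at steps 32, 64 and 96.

State at t = 0.6972 s:
  b1     pos=(+0.000,+0.036) vel=(+0.000,+0.000) ωy=+0.00 pitch=+0.0°
  b2     pos=(+0.098,+0.053) vel=(+0.000,+0.000) ωy=+0.00 pitch=+90.0°
  b3     pos=(+0.288,+0.036) vel=(+0.000,+0.000) ωy=+0.00 pitch=+180.0°

Key-timestep trajectory:
   step    t(s)  b1.x    b1.z    b1.vx   b1.vz   b2.x    b2.z    b2.vx   b2.vz   b3.x    b3.z    b3.vx   b3.vz 
     32  0.1468   +0.000  +0.036  -0.001  +0.000   +0.052  +0.110  +0.163  +0.004   +0.121  +0.165  +0.412  -0.312
     64  0.2936   +0.000  +0.036  +0.000  +0.000   +0.094  +0.069  +0.336  -0.910   +0.201  +0.045  +0.868  -0.304
     96  0.4404   +0.000  +0.036  +0.000  +0.000   +0.098  +0.053  +0.000  +0.000   +0.259  +0.055  +0.392  -0.138


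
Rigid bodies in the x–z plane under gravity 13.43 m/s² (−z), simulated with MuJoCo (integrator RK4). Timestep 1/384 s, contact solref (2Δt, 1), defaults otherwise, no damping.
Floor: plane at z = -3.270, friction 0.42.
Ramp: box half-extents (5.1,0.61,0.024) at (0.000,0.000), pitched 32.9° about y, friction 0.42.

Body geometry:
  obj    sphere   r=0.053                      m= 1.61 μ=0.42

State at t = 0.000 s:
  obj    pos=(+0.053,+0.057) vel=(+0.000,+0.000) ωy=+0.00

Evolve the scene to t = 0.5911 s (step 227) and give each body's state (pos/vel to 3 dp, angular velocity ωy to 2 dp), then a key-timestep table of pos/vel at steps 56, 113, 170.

State at t = 0.5911 s:
  obj    pos=(+0.818,-0.437) vel=(+2.586,-1.673) ωy=+58.11

Key-timestep trajectory:
   step    t(s)  obj.x    obj.z    obj.vx   obj.vz 
     56  0.1458   +0.100  +0.027  +0.638  -0.413
    113  0.2943   +0.243  -0.065  +1.288  -0.833
    170  0.4427   +0.482  -0.220  +1.937  -1.253


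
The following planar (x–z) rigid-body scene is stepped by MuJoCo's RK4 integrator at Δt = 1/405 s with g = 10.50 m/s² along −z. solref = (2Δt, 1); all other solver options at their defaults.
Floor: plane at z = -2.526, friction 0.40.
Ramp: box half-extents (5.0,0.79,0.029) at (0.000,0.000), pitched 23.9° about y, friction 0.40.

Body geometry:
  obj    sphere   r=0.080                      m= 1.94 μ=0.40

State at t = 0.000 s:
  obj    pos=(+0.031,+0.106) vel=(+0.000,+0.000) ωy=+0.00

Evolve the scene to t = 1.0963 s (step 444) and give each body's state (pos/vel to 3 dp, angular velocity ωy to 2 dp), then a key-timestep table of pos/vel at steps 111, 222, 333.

State at t = 1.0963 s:
  obj    pos=(+1.700,-0.634) vel=(+3.046,-1.350) ωy=+41.64

Key-timestep trajectory:
   step    t(s)  obj.x    obj.z    obj.vx   obj.vz 
    111  0.2741   +0.135  +0.059  +0.761  -0.337
    222  0.5481   +0.448  -0.079  +1.523  -0.675
    333  0.8222   +0.970  -0.311  +2.284  -1.012


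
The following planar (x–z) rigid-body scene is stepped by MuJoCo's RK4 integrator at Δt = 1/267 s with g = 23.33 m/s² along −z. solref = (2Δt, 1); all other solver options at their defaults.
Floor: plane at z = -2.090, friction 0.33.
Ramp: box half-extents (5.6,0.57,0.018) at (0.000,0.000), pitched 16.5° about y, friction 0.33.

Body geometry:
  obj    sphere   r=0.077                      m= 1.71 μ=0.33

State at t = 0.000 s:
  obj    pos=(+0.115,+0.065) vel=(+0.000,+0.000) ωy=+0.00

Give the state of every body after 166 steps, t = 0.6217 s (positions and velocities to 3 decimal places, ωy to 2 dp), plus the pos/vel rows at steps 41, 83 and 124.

State at t = 0.6217 s:
  obj    pos=(+0.992,-0.195) vel=(+2.822,-0.836) ωy=+38.21

Key-timestep trajectory:
   step    t(s)  obj.x    obj.z    obj.vx   obj.vz 
     41  0.1536   +0.169  +0.049  +0.697  -0.206
     83  0.3109   +0.334  +0.000  +1.411  -0.418
    124  0.4644   +0.604  -0.080  +2.108  -0.624


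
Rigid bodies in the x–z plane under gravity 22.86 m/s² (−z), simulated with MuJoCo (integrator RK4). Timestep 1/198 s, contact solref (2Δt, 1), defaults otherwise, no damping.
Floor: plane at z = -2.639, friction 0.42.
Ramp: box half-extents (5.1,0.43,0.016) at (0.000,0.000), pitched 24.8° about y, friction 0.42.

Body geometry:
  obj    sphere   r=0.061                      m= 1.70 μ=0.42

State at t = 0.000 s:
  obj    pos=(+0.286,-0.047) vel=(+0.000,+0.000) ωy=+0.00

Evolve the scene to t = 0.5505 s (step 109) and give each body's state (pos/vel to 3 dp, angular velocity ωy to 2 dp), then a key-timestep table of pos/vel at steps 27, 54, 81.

State at t = 0.5505 s:
  obj    pos=(+1.228,-0.483) vel=(+3.423,-1.581) ωy=+61.79

Key-timestep trajectory:
   step    t(s)  obj.x    obj.z    obj.vx   obj.vz 
     27  0.1364   +0.344  -0.074  +0.848  -0.392
     54  0.2727   +0.517  -0.154  +1.696  -0.784
     81  0.4091   +0.806  -0.288  +2.543  -1.175


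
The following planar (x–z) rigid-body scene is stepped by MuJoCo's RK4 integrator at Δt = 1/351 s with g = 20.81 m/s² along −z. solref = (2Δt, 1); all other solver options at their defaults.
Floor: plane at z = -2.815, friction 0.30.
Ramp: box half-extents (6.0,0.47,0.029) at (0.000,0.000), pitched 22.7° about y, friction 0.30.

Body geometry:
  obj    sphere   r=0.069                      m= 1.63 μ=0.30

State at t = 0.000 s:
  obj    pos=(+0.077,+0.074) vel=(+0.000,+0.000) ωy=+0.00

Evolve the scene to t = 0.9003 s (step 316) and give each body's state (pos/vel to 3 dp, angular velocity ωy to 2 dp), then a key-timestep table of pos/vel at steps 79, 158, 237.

State at t = 0.9003 s:
  obj    pos=(+2.222,-0.823) vel=(+4.764,-1.993) ωy=+74.84

Key-timestep trajectory:
   step    t(s)  obj.x    obj.z    obj.vx   obj.vz 
     79  0.2251   +0.211  +0.018  +1.191  -0.498
    158  0.4501   +0.613  -0.150  +2.382  -0.997
    237  0.6752   +1.283  -0.431  +3.573  -1.495


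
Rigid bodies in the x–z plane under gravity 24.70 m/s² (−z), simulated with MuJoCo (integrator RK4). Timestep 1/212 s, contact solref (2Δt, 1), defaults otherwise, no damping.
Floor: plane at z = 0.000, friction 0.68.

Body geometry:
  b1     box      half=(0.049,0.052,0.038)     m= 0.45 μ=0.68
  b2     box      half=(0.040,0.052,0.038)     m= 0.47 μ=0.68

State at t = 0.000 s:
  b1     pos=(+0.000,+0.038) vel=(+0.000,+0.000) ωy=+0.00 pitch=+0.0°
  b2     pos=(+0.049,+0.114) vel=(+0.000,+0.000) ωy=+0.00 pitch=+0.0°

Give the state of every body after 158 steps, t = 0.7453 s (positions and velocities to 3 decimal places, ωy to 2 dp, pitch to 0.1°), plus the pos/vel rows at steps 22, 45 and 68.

State at t = 0.7453 s:
  b1     pos=(+0.000,+0.038) vel=(+0.000,+0.000) ωy=+0.00 pitch=+0.0°
  b2     pos=(+0.097,+0.040) vel=(+0.000,+0.000) ωy=+0.00 pitch=+90.0°

Key-timestep trajectory:
   step    t(s)  b1.x    b1.z    b1.vx   b1.vz   b2.x    b2.z    b2.vx   b2.vz 
     22  0.1038   +0.000  +0.038  +0.000  +0.000   +0.050  +0.114  +0.017  +0.000
     45  0.2123   +0.000  +0.038  -0.001  +0.000   +0.056  +0.113  +0.139  -0.026
     68  0.3208   +0.000  +0.038  +0.000  +0.000   +0.091  +0.074  +0.430  -1.233


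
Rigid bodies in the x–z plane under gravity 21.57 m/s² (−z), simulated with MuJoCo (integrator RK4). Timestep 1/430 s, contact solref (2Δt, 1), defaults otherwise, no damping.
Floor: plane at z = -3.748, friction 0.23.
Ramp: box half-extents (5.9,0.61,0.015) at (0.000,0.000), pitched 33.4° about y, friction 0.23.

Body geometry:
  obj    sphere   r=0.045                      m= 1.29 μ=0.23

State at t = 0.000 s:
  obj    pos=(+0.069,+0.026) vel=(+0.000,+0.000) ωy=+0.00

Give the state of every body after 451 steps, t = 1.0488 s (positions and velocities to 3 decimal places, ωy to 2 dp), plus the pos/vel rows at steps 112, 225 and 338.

State at t = 1.0488 s:
  obj    pos=(+3.964,-2.542) vel=(+7.427,-4.897) ωy=+197.65

Key-timestep trajectory:
   step    t(s)  obj.x    obj.z    obj.vx   obj.vz 
    112  0.2605   +0.309  -0.132  +1.845  -1.216
    225  0.5233   +1.039  -0.613  +3.705  -2.443
    338  0.7860   +2.257  -1.416  +5.566  -3.670


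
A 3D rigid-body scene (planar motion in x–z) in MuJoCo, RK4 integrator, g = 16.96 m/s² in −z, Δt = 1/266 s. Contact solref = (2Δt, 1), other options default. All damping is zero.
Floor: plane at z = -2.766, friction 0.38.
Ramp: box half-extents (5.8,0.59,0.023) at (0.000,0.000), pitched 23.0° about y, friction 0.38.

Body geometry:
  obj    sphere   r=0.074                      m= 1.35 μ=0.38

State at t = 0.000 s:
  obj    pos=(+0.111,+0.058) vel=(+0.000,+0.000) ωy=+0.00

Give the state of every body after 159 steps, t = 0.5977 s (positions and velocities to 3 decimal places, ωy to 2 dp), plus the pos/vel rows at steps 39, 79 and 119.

State at t = 0.5977 s:
  obj    pos=(+0.890,-0.272) vel=(+2.605,-1.106) ωy=+38.23

Key-timestep trajectory:
   step    t(s)  obj.x    obj.z    obj.vx   obj.vz 
     39  0.1466   +0.158  +0.038  +0.639  -0.271
     79  0.2970   +0.303  -0.023  +1.294  -0.549
    119  0.4474   +0.547  -0.127  +1.949  -0.827


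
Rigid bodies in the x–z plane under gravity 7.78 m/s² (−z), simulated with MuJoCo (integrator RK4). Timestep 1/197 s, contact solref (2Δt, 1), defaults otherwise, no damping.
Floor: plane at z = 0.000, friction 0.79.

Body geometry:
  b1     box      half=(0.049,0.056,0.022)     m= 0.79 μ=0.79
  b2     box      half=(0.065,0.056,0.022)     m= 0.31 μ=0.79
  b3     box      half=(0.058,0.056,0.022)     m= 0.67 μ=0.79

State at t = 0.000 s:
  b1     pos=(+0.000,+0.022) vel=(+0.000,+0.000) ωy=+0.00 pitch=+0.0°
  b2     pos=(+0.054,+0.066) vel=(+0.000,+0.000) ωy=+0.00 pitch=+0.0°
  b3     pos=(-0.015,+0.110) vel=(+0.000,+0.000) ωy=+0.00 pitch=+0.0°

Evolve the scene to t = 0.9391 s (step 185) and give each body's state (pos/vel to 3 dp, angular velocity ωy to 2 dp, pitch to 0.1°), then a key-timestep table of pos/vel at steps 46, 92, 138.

State at t = 0.9391 s:
  b1     pos=(+0.000,+0.022) vel=(+0.000,+0.000) ωy=+0.00 pitch=+0.0°
  b2     pos=(+0.067,+0.058) vel=(+0.001,+0.000) ωy=-0.01 pitch=+39.2°
  b3     pos=(-0.066,+0.058) vel=(+0.000,+0.000) ωy=+0.01 pitch=-47.9°

Key-timestep trajectory:
   step    t(s)  b1.x    b1.z    b1.vx   b1.vz   b2.x    b2.z    b2.vx   b2.vz   b3.x    b3.z    b3.vx   b3.vz 
     46  0.2335   +0.000  +0.022  +0.000  +0.000   +0.054  +0.066  +0.000  +0.000   -0.029  +0.101  -0.128  -0.158
     92  0.4670   +0.000  +0.022  +0.000  +0.000   +0.066  +0.059  +0.114  -0.141   -0.074  +0.061  -0.048  +0.011
    138  0.7005   +0.000  +0.022  +0.000  +0.000   +0.066  +0.058  +0.001  +0.000   -0.066  +0.058  -0.039  -0.045


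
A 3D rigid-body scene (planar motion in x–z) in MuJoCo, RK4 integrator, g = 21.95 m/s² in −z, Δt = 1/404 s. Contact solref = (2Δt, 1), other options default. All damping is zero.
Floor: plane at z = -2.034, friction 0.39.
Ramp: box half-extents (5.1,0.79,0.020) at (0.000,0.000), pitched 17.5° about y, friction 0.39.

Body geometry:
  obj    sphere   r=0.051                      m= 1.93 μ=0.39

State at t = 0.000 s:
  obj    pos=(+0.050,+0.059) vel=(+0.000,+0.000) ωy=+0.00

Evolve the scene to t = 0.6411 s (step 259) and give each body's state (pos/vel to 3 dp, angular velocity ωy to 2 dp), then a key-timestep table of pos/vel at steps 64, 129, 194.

State at t = 0.6411 s:
  obj    pos=(+0.974,-0.233) vel=(+2.883,-0.909) ωy=+59.26

Key-timestep trajectory:
   step    t(s)  obj.x    obj.z    obj.vx   obj.vz 
     64  0.1584   +0.106  +0.041  +0.712  -0.225
    129  0.3193   +0.279  -0.014  +1.436  -0.453
    194  0.4802   +0.568  -0.105  +2.159  -0.681


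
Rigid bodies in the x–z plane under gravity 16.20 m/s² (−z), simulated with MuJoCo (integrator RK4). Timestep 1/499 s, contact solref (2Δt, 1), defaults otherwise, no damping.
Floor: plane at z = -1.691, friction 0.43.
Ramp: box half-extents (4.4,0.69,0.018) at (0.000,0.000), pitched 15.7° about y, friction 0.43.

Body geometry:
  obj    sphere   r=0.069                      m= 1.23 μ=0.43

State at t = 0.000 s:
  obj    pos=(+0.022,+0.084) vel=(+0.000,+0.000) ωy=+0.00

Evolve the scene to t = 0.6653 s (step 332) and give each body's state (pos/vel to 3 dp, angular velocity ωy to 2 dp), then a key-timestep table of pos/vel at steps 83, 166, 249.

State at t = 0.6653 s:
  obj    pos=(+0.689,-0.103) vel=(+2.006,-0.564) ωy=+30.19

Key-timestep trajectory:
   step    t(s)  obj.x    obj.z    obj.vx   obj.vz 
     83  0.1663   +0.064  +0.072  +0.501  -0.141
    166  0.3327   +0.189  +0.037  +1.003  -0.282
    249  0.4990   +0.397  -0.021  +1.504  -0.423


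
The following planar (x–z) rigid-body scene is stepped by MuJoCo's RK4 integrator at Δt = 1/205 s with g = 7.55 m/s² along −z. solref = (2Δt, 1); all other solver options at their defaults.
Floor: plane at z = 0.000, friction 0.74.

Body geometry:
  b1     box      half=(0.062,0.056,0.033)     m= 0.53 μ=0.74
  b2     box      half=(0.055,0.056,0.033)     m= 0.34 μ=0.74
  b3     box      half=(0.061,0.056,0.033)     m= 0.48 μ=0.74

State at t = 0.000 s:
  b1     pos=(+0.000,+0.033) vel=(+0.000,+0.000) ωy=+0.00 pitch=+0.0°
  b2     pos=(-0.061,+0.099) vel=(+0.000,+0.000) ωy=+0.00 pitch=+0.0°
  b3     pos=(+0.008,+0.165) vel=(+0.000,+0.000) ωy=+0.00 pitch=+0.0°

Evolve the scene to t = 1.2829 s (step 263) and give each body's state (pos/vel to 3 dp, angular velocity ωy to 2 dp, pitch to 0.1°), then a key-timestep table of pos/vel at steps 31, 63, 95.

State at t = 1.2829 s:
  b1     pos=(+0.000,+0.033) vel=(+0.000,+0.000) ωy=+0.00 pitch=+0.0°
  b2     pos=(-0.061,+0.099) vel=(+0.000,+0.000) ωy=+0.00 pitch=+0.0°
  b3     pos=(+0.150,+0.033) vel=(+0.000,+0.000) ωy=+0.00 pitch=+180.0°

Key-timestep trajectory:
   step    t(s)  b1.x    b1.z    b1.vx   b1.vz   b2.x    b2.z    b2.vx   b2.vz   b3.x    b3.z    b3.vx   b3.vz 
     31  0.1512   +0.000  +0.033  +0.000  +0.000   -0.061  +0.099  +0.000  +0.000   +0.022  +0.154  +0.173  -0.205
     63  0.3073   +0.000  +0.033  +0.000  +0.000   -0.061  +0.099  +0.000  +0.000   +0.059  +0.131  +0.315  -0.109
     95  0.4634   +0.000  +0.033  +0.000  +0.000   -0.061  +0.099  +0.000  +0.000   +0.119  +0.092  +0.417  -0.655


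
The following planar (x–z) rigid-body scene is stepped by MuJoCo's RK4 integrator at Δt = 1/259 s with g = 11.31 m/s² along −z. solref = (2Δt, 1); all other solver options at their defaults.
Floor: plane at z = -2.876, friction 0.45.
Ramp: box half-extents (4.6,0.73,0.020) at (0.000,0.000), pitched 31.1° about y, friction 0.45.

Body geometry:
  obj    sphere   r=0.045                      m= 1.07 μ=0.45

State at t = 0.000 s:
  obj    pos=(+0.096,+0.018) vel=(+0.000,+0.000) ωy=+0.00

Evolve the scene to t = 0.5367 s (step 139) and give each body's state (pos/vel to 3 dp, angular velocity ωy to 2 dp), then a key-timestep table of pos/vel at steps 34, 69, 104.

State at t = 0.5367 s:
  obj    pos=(+0.611,-0.292) vel=(+1.918,-1.157) ωy=+49.75

Key-timestep trajectory:
   step    t(s)  obj.x    obj.z    obj.vx   obj.vz 
     34  0.1313   +0.127  -0.001  +0.469  -0.283
     69  0.2664   +0.223  -0.059  +0.952  -0.574
    104  0.4015   +0.384  -0.156  +1.435  -0.866


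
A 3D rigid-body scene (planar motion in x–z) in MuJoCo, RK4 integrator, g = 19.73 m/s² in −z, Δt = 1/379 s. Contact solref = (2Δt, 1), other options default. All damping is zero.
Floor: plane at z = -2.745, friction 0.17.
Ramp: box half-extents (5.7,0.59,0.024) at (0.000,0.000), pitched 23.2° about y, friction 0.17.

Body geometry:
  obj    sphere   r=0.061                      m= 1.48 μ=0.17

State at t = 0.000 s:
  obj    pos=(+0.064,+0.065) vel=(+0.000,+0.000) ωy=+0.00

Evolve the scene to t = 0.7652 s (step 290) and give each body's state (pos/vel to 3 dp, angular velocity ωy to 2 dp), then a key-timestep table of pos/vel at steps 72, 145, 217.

State at t = 0.7652 s:
  obj    pos=(+1.558,-0.575) vel=(+3.905,-1.674) ωy=+69.63

Key-timestep trajectory:
   step    t(s)  obj.x    obj.z    obj.vx   obj.vz 
     72  0.1900   +0.156  +0.026  +0.970  -0.416
    145  0.3826   +0.438  -0.095  +1.953  -0.837
    217  0.5726   +0.901  -0.294  +2.922  -1.252


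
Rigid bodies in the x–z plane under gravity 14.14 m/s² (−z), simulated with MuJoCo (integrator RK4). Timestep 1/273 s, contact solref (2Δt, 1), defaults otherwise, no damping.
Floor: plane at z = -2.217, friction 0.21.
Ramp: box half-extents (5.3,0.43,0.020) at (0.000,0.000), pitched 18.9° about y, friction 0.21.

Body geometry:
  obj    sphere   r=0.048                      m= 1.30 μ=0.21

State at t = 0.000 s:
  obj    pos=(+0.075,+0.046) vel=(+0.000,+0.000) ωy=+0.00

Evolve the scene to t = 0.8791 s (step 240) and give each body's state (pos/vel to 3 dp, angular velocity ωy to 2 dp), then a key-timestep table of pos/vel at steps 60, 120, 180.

State at t = 0.8791 s:
  obj    pos=(+1.271,-0.363) vel=(+2.721,-0.932) ωy=+59.91

Key-timestep trajectory:
   step    t(s)  obj.x    obj.z    obj.vx   obj.vz 
     60  0.2198   +0.150  +0.021  +0.680  -0.233
    120  0.4396   +0.374  -0.056  +1.361  -0.466
    180  0.6593   +0.748  -0.184  +2.041  -0.699


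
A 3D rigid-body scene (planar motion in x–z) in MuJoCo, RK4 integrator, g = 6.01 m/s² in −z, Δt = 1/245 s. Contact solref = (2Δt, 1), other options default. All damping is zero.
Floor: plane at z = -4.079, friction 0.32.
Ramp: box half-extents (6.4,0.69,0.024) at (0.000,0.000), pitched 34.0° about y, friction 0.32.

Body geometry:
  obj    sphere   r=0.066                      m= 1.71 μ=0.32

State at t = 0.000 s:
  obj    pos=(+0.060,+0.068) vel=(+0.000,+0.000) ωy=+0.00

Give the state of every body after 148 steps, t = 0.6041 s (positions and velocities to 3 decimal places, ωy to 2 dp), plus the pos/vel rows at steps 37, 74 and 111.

State at t = 0.6041 s:
  obj    pos=(+0.423,-0.177) vel=(+1.202,-0.811) ωy=+21.96

Key-timestep trajectory:
   step    t(s)  obj.x    obj.z    obj.vx   obj.vz 
     37  0.1510   +0.083  +0.053  +0.301  -0.203
     74  0.3020   +0.151  +0.007  +0.601  -0.406
    111  0.4531   +0.264  -0.070  +0.902  -0.608


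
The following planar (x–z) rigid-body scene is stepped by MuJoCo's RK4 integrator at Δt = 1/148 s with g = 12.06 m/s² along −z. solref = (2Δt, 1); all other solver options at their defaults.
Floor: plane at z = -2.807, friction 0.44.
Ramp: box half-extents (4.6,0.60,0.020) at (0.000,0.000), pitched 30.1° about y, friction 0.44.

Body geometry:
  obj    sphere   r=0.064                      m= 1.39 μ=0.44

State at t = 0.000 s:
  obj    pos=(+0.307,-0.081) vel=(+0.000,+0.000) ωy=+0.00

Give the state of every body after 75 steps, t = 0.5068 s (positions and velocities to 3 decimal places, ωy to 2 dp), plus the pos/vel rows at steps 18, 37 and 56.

State at t = 0.5068 s:
  obj    pos=(+0.787,-0.359) vel=(+1.894,-1.098) ωy=+34.19

Key-timestep trajectory:
   step    t(s)  obj.x    obj.z    obj.vx   obj.vz 
     18  0.1216   +0.335  -0.097  +0.455  -0.264
     37  0.2500   +0.424  -0.149  +0.935  -0.542
     56  0.3784   +0.575  -0.236  +1.414  -0.820


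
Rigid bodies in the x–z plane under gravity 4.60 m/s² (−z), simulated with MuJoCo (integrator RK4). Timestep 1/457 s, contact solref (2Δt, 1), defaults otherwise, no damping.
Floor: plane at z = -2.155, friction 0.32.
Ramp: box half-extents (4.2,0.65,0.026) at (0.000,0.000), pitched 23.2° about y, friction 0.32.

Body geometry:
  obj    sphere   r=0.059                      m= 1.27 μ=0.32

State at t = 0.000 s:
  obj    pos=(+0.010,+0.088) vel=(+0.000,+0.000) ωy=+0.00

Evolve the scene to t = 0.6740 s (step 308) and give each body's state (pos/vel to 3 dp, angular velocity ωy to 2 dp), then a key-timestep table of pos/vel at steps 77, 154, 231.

State at t = 0.6740 s:
  obj    pos=(+0.280,-0.028) vel=(+0.802,-0.344) ωy=+14.78

Key-timestep trajectory:
   step    t(s)  obj.x    obj.z    obj.vx   obj.vz 
     77  0.1685   +0.027  +0.081  +0.200  -0.086
    154  0.3370   +0.078  +0.059  +0.401  -0.172
    231  0.5055   +0.162  +0.023  +0.601  -0.258


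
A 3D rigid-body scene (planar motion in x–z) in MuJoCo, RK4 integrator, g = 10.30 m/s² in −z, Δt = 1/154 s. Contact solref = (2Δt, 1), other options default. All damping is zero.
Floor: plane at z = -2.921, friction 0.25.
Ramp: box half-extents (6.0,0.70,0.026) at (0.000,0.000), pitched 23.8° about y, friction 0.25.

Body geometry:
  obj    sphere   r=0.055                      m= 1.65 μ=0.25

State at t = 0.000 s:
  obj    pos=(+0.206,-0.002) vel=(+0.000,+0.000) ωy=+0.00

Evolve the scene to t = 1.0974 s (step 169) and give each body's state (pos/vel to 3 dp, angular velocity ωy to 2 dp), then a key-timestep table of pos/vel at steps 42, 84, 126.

State at t = 1.0974 s:
  obj    pos=(+1.842,-0.724) vel=(+2.981,-1.315) ωy=+59.23

Key-timestep trajectory:
   step    t(s)  obj.x    obj.z    obj.vx   obj.vz 
     42  0.2727   +0.307  -0.047  +0.741  -0.327
     84  0.5455   +0.610  -0.181  +1.482  -0.654
    126  0.8182   +1.115  -0.403  +2.223  -0.980


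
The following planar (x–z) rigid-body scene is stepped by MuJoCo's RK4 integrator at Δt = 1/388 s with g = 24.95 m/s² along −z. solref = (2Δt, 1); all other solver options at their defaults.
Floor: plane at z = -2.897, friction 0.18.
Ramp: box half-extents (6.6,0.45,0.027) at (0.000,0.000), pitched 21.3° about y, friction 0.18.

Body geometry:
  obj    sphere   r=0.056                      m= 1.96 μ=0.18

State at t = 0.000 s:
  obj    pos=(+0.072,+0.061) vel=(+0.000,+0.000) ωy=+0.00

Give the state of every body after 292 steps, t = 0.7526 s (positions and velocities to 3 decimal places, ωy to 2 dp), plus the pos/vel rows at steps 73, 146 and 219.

State at t = 0.7526 s:
  obj    pos=(+1.780,-0.605) vel=(+4.539,-1.770) ωy=+86.99

Key-timestep trajectory:
   step    t(s)  obj.x    obj.z    obj.vx   obj.vz 
     73  0.1881   +0.179  +0.019  +1.135  -0.443
    146  0.3763   +0.499  -0.106  +2.270  -0.885
    219  0.5644   +1.033  -0.314  +3.405  -1.327


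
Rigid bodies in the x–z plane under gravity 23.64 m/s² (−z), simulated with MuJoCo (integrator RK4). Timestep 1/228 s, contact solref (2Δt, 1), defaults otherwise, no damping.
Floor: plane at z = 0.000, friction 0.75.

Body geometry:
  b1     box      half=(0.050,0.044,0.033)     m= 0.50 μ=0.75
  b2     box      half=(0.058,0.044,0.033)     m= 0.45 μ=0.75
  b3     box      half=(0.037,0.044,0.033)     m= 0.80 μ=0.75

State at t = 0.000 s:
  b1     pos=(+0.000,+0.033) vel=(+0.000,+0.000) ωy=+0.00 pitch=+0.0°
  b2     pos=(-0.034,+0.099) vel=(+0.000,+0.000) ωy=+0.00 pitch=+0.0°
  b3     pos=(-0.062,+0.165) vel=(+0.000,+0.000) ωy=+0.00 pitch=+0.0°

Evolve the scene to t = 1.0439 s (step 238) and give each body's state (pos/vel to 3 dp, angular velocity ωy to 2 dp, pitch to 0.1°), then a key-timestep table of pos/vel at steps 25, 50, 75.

State at t = 1.0439 s:
  b1     pos=(+0.000,+0.033) vel=(+0.000,+0.000) ωy=+0.00 pitch=+0.0°
  b2     pos=(-0.089,+0.058) vel=(+0.000,+0.000) ωy=+0.00 pitch=-90.0°
  b3     pos=(-0.176,+0.037) vel=(+0.000,+0.000) ωy=+0.00 pitch=-90.0°

Key-timestep trajectory:
   step    t(s)  b1.x    b1.z    b1.vx   b1.vz   b2.x    b2.z    b2.vx   b2.vz   b3.x    b3.z    b3.vx   b3.vz 
     25  0.1096   +0.000  +0.033  +0.001  +0.000   -0.037  +0.100  -0.051  +0.021   -0.070  +0.163  -0.148  -0.029
     50  0.2193   +0.000  +0.033  +0.003  +0.000   -0.052  +0.102  -0.284  -0.012   -0.108  +0.147  -0.642  -0.443
     75  0.3289   +0.000  +0.033  +0.000  +0.000   -0.093  +0.056  +0.101  +0.159   -0.178  +0.035  +0.068  +0.250


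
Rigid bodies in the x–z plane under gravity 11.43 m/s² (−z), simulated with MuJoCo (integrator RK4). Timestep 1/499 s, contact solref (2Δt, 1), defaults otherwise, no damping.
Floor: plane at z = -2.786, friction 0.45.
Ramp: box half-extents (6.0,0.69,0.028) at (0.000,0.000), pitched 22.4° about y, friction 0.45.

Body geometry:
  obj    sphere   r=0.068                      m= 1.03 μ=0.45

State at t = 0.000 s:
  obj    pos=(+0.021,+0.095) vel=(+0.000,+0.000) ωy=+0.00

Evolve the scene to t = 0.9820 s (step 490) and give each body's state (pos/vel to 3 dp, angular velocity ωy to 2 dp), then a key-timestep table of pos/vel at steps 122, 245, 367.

State at t = 0.9820 s:
  obj    pos=(+1.408,-0.476) vel=(+2.825,-1.164) ωy=+44.92

Key-timestep trajectory:
   step    t(s)  obj.x    obj.z    obj.vx   obj.vz 
    122  0.2445   +0.107  +0.060  +0.703  -0.290
    245  0.4910   +0.368  -0.048  +1.412  -0.582
    367  0.7355   +0.799  -0.226  +2.116  -0.872


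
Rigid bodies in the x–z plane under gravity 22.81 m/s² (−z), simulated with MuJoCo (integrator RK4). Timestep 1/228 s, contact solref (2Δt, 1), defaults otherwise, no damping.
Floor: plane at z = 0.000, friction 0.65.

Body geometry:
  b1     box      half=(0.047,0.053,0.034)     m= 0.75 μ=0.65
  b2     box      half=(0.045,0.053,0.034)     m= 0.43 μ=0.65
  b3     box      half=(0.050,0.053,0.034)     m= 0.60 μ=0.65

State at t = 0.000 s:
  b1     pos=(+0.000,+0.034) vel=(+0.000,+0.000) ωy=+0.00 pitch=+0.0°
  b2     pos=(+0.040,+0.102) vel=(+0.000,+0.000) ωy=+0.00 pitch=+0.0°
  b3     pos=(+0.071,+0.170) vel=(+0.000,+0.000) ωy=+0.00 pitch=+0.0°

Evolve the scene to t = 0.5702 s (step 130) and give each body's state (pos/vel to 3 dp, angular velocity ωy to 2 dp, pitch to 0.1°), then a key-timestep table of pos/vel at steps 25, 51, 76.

State at t = 0.5702 s:
  b1     pos=(+0.000,+0.034) vel=(+0.000,+0.000) ωy=+0.00 pitch=+0.0°
  b2     pos=(+0.088,+0.045) vel=(+0.000,+0.000) ωy=+0.00 pitch=+90.0°
  b3     pos=(+0.271,+0.034) vel=(+0.000,+0.000) ωy=+0.00 pitch=+180.0°

Key-timestep trajectory:
   step    t(s)  b1.x    b1.z    b1.vx   b1.vz   b2.x    b2.z    b2.vx   b2.vz   b3.x    b3.z    b3.vx   b3.vz 
     25  0.1096   +0.000  +0.034  -0.001  +0.000   +0.048  +0.103  +0.178  -0.002   +0.094  +0.161  +0.470  -0.258
     51  0.2237   +0.000  +0.034  +0.000  +0.000   +0.087  +0.062  +0.428  -1.242   +0.176  +0.049  +1.176  -0.502
     76  0.3333   +0.000  +0.034  +0.000  +0.000   +0.088  +0.045  +0.000  +0.000   +0.248  +0.053  +0.690  -0.387


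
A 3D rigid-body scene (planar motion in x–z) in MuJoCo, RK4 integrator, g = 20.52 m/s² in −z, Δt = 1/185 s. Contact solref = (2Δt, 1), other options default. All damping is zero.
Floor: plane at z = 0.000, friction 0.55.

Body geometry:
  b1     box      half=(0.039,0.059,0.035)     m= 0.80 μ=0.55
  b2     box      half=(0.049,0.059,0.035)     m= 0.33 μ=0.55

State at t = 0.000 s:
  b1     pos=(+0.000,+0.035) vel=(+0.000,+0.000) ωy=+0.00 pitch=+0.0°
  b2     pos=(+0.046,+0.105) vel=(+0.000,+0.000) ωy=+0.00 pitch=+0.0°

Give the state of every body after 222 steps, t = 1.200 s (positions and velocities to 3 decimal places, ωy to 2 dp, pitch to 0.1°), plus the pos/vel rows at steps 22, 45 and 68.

State at t = 1.200 s:
  b1     pos=(+0.000,+0.035) vel=(+0.000,+0.000) ωy=+0.00 pitch=+0.0°
  b2     pos=(+0.092,+0.049) vel=(+0.000,+0.000) ωy=+0.00 pitch=+90.0°

Key-timestep trajectory:
   step    t(s)  b1.x    b1.z    b1.vx   b1.vz   b2.x    b2.z    b2.vx   b2.vz 
     22  0.1189   +0.000  +0.035  +0.000  +0.000   +0.064  +0.096  +0.330  -0.300
     45  0.2432   +0.000  +0.035  +0.000  +0.000   +0.107  +0.057  +0.117  +0.058
     68  0.3676   +0.000  +0.035  +0.000  +0.000   +0.089  +0.049  -0.072  +0.120


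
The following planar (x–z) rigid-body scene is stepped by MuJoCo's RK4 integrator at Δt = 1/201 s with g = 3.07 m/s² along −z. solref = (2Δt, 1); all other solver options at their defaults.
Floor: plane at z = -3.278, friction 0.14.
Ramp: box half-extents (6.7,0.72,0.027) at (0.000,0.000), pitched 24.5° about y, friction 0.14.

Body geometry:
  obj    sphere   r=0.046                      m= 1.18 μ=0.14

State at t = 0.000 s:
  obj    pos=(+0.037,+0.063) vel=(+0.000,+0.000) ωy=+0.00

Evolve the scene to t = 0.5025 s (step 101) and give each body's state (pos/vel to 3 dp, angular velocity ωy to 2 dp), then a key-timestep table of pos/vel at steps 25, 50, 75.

State at t = 0.5025 s:
  obj    pos=(+0.142,+0.016) vel=(+0.416,-0.190) ωy=+9.93

Key-timestep trajectory:
   step    t(s)  obj.x    obj.z    obj.vx   obj.vz 
     25  0.1244   +0.044  +0.060  +0.103  -0.047
     50  0.2488   +0.063  +0.052  +0.206  -0.094
     75  0.3731   +0.095  +0.037  +0.309  -0.141


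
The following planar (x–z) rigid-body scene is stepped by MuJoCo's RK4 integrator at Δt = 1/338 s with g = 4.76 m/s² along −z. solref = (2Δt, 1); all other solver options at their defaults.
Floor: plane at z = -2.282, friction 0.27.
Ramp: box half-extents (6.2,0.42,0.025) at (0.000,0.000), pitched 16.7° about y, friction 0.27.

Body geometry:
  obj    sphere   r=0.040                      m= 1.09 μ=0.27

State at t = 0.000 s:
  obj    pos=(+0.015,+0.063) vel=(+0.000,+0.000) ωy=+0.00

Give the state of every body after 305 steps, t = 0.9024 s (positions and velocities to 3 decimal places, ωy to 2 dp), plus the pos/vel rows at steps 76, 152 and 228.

State at t = 0.9024 s:
  obj    pos=(+0.396,-0.051) vel=(+0.844,-0.253) ωy=+22.04

Key-timestep trajectory:
   step    t(s)  obj.x    obj.z    obj.vx   obj.vz 
     76  0.2249   +0.039  +0.056  +0.210  -0.063
    152  0.4497   +0.110  +0.035  +0.421  -0.126
    228  0.6746   +0.228  -0.001  +0.631  -0.189


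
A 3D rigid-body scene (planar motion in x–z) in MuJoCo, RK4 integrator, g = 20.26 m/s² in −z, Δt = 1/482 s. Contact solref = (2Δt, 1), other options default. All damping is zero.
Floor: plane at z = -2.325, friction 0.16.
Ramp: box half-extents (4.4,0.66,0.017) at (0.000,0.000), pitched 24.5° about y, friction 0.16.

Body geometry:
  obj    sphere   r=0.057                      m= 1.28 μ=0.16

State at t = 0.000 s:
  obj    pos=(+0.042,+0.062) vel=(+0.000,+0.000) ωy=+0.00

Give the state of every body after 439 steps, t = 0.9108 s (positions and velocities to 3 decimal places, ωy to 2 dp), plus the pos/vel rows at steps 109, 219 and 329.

State at t = 0.9108 s:
  obj    pos=(+2.307,-0.970) vel=(+4.974,-2.267) ωy=+95.88

Key-timestep trajectory:
   step    t(s)  obj.x    obj.z    obj.vx   obj.vz 
    109  0.2261   +0.182  -0.002  +1.235  -0.563
    219  0.4544   +0.606  -0.195  +2.481  -1.131
    329  0.6826   +1.314  -0.518  +3.728  -1.699


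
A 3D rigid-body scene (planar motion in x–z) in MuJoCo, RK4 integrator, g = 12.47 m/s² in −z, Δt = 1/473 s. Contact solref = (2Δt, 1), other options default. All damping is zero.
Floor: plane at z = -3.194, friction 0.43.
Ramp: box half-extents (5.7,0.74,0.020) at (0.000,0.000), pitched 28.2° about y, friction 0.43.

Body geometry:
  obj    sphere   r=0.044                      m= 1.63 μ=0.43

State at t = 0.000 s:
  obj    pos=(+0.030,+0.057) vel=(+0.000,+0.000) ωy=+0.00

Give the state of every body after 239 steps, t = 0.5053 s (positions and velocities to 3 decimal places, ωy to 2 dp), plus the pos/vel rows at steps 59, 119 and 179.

State at t = 0.5053 s:
  obj    pos=(+0.503,-0.197) vel=(+1.874,-1.005) ωy=+48.33

Key-timestep trajectory:
   step    t(s)  obj.x    obj.z    obj.vx   obj.vz 
     59  0.1247   +0.059  +0.041  +0.463  -0.248
    119  0.2516   +0.147  -0.006  +0.933  -0.500
    179  0.3784   +0.296  -0.086  +1.404  -0.753


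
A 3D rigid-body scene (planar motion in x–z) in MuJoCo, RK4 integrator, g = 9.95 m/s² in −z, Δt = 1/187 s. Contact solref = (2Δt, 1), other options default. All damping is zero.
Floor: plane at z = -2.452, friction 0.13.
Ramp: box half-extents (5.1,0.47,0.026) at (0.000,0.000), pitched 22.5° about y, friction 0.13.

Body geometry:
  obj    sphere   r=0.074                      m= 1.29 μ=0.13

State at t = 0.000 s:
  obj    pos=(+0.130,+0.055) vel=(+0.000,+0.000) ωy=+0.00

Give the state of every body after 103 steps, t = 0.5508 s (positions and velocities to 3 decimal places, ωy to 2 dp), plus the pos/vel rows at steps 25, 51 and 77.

State at t = 0.5508 s:
  obj    pos=(+0.511,-0.104) vel=(+1.384,-0.573) ωy=+20.23

Key-timestep trajectory:
   step    t(s)  obj.x    obj.z    obj.vx   obj.vz 
     25  0.1337   +0.152  +0.045  +0.336  -0.139
     51  0.2727   +0.223  +0.016  +0.686  -0.284
     77  0.4118   +0.343  -0.034  +1.035  -0.429


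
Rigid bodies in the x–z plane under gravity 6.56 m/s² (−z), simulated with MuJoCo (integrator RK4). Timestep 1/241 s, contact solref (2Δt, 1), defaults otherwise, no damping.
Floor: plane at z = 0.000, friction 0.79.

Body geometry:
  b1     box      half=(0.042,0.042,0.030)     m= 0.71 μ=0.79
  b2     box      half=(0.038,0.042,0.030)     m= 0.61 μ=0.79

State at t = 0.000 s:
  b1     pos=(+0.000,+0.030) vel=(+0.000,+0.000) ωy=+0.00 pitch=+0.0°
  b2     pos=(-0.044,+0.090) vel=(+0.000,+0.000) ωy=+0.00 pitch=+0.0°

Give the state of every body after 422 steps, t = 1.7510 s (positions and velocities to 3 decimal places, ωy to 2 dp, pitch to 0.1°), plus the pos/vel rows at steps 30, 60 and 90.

State at t = 1.7510 s:
  b1     pos=(+0.000,+0.030) vel=(+0.000,+0.000) ωy=+0.00 pitch=+0.0°
  b2     pos=(-0.079,+0.038) vel=(+0.000,+0.000) ωy=+0.00 pitch=-90.0°

Key-timestep trajectory:
   step    t(s)  b1.x    b1.z    b1.vx   b1.vz   b2.x    b2.z    b2.vx   b2.vz 
     30  0.1245   +0.000  +0.030  +0.000  +0.000   -0.046  +0.090  -0.039  -0.005
     60  0.2490   +0.000  +0.030  +0.000  +0.000   -0.056  +0.086  -0.141  -0.077
     90  0.3734   +0.000  +0.030  +0.000  +0.000   -0.079  +0.049  -0.191  -0.656


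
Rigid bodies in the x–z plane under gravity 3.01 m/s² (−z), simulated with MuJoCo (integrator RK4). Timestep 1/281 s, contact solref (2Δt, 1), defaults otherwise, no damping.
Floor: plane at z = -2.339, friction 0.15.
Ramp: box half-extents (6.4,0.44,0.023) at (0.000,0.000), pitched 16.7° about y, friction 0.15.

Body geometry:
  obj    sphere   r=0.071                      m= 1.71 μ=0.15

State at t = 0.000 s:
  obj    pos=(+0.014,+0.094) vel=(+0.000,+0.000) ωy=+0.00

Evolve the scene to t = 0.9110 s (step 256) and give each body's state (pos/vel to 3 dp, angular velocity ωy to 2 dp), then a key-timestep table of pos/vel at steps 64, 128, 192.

State at t = 0.9110 s:
  obj    pos=(+0.260,+0.020) vel=(+0.539,-0.162) ωy=+7.93

Key-timestep trajectory:
   step    t(s)  obj.x    obj.z    obj.vx   obj.vz 
     64  0.2278   +0.029  +0.089  +0.135  -0.040
    128  0.4555   +0.075  +0.076  +0.270  -0.081
    192  0.6833   +0.152  +0.052  +0.404  -0.121


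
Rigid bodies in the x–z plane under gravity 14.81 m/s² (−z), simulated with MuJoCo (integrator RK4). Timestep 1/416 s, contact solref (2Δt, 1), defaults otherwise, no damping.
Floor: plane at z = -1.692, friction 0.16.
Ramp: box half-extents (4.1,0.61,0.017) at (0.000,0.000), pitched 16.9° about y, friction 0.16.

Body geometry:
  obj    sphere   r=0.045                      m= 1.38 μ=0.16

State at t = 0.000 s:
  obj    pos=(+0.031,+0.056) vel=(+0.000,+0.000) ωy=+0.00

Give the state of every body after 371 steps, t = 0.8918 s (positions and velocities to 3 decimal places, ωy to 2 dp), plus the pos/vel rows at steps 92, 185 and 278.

State at t = 0.8918 s:
  obj    pos=(+1.201,-0.300) vel=(+2.624,-0.797) ωy=+60.94

Key-timestep trajectory:
   step    t(s)  obj.x    obj.z    obj.vx   obj.vz 
     92  0.2212   +0.103  +0.034  +0.651  -0.198
    185  0.4447   +0.322  -0.033  +1.309  -0.398
    278  0.6683   +0.688  -0.144  +1.966  -0.597


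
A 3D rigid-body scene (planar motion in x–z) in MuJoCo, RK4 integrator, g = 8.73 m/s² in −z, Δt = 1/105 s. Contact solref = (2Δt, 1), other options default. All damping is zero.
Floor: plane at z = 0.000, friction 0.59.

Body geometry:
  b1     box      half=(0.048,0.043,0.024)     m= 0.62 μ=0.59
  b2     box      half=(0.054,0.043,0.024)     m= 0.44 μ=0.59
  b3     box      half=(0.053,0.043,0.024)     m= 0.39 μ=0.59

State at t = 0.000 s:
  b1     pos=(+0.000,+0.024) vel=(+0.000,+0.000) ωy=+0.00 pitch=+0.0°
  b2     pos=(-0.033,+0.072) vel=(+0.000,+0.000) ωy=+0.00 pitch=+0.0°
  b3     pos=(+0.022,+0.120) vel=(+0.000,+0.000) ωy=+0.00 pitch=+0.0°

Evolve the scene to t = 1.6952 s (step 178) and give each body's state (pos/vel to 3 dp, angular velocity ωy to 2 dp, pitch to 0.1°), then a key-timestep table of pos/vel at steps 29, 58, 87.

State at t = 1.6952 s:
  b1     pos=(+0.000,+0.024) vel=(+0.000,+0.000) ωy=+0.00 pitch=+0.0°
  b2     pos=(-0.033,+0.072) vel=(+0.000,+0.000) ωy=+0.00 pitch=+0.0°
  b3     pos=(+0.185,+0.024) vel=(+0.000,+0.000) ωy=+0.00 pitch=+180.0°

Key-timestep trajectory:
   step    t(s)  b1.x    b1.z    b1.vx   b1.vz   b2.x    b2.z    b2.vx   b2.vz   b3.x    b3.z    b3.vx   b3.vz 
     29  0.2762   +0.000  +0.024  +0.000  +0.000   -0.033  +0.072  -0.001  +0.000   +0.031  +0.117  +0.109  -0.055
     58  0.5524   +0.000  +0.024  +0.000  +0.000   -0.033  +0.072  +0.000  +0.000   +0.108  +0.053  +0.240  +0.074
     87  0.8286   +0.000  +0.024  +0.000  +0.000   -0.033  +0.072  +0.000  +0.000   +0.150  +0.054  +0.247  -0.090


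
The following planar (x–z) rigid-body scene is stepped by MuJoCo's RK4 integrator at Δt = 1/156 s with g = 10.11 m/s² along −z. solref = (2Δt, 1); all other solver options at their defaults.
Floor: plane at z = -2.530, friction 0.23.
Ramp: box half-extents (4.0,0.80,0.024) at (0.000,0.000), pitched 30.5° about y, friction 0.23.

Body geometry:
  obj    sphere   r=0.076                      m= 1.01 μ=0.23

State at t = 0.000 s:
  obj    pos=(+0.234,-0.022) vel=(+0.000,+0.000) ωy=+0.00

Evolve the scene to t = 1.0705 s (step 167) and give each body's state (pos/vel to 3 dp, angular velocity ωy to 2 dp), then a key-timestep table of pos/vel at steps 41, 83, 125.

State at t = 1.0705 s:
  obj    pos=(+2.044,-1.088) vel=(+3.381,-1.992) ωy=+51.61

Key-timestep trajectory:
   step    t(s)  obj.x    obj.z    obj.vx   obj.vz 
     41  0.2628   +0.343  -0.086  +0.830  -0.489
     83  0.5321   +0.681  -0.285  +1.681  -0.990
    125  0.8013   +1.248  -0.619  +2.531  -1.491
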